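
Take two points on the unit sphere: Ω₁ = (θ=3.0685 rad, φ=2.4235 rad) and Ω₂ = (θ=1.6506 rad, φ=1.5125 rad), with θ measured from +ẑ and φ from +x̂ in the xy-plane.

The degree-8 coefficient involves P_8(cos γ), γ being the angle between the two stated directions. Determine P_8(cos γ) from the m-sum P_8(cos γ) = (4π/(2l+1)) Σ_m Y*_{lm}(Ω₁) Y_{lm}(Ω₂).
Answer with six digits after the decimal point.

Addition theorem: P_8(cos γ) = (4π/17) Σ_m Y*_{lm}(Ω₁) Y_{lm}(Ω₂), m = −8…8:
  m=-8: (0.000000, 0.000000) × (0.448792, 0.225926) = (0.000000, 0.000000)  (running Σ = (0.000000, 0.000000))
  m=-7: (0.000000, 0.000000) × (0.063785, -0.147533) = (0.000000, 0.000000)  (running Σ = (0.000000, 0.000000))
  m=-6: (-0.000000, 0.000001) × (0.313853, 0.114486) = (-0.000000, 0.000000)  (running Σ = (-0.000000, 0.000000))
  m=-5: (-0.000018, 0.000009) × (0.053254, -0.177497) = (0.000001, 0.000004)  (running Σ = (0.000000, 0.000004))
  m=-4: (-0.000366, -0.000101) × (0.272124, 0.064631) = (-0.000093, -0.000051)  (running Σ = (-0.000093, -0.000047))
  m=-3: (-0.002939, -0.004452) × (0.034038, -0.192636) = (-0.000958, 0.000415)  (running Σ = (-0.001050, 0.000367))
  m=-2: (0.007173, -0.052961) × (0.253391, 0.029678) = (0.003389, -0.013207)  (running Σ = (0.002339, -0.012840))
  m=-1: (0.258882, -0.226185) × (0.011635, -0.199364) = (-0.042081, -0.054243)  (running Σ = (-0.039742, -0.067083))
  m=0: (1.053892, -0.000000) × (0.247790, 0.000000) = (0.261144, 0.000000)  (running Σ = (0.221403, -0.067083))
  m=1: (-0.258882, -0.226185) × (-0.011635, -0.199364) = (-0.042081, 0.054243)  (running Σ = (0.179322, -0.012840))
  m=2: (0.007173, 0.052961) × (0.253391, -0.029678) = (0.003389, 0.013207)  (running Σ = (0.182711, 0.000367))
  m=3: (0.002939, -0.004452) × (-0.034038, -0.192636) = (-0.000958, -0.000415)  (running Σ = (0.181753, -0.000047))
  m=4: (-0.000366, 0.000101) × (0.272124, -0.064631) = (-0.000093, 0.000051)  (running Σ = (0.181660, 0.000004))
  m=5: (0.000018, 0.000009) × (-0.053254, -0.177497) = (0.000001, -0.000004)  (running Σ = (0.181661, 0.000000))
  m=6: (-0.000000, -0.000001) × (0.313853, -0.114486) = (-0.000000, -0.000000)  (running Σ = (0.181661, 0.000000))
  m=7: (-0.000000, 0.000000) × (-0.063785, -0.147533) = (0.000000, -0.000000)  (running Σ = (0.181661, 0.000000))
  m=8: (0.000000, -0.000000) × (0.448792, -0.225926) = (0.000000, -0.000000)  (running Σ = (0.181661, -0.000000))
Accumulated sum (0.181661, -0.000000); after 4π/(2l+1) scaling, (0.134283, -0.000000) ⇒ P_8 = 0.134283

0.134283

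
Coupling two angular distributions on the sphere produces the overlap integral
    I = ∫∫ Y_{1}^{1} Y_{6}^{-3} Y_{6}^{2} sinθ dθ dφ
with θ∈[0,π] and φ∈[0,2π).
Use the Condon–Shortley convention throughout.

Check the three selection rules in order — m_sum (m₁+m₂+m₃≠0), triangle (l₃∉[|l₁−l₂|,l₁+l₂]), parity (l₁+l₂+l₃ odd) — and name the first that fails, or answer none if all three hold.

parity

Σmᵢ = 0  ✓
l₃∈[|l₁−l₂|,l₁+l₂]=[5,7], have l₃=6  ✓
Σlᵢ = 13 ⇒ odd  ✗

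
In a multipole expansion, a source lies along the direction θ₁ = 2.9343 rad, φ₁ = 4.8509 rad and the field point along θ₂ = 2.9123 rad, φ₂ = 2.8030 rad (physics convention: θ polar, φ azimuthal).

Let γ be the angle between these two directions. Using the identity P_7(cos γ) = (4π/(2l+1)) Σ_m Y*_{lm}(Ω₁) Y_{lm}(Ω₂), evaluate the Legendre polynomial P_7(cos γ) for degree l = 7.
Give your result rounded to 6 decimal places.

Term-by-term m-sum for l=7 (normalisation 4π/15 = 0.837758):
  [-7]  conj(Y_{7,-7})(Ω₁) = -0.00001 + 0.00000j ; Y_{7,-7}(Ω₂) = 0.00001 - 0.00001j ; Δ = -0.00000 + 0.00000j
  [-6]  conj(Y_{7,-6})(Ω₁) = 0.00009 + 0.00010j ; Y_{7,-6}(Ω₂) = 0.00011 - 0.00023j ; Δ = 0.00000 - 0.00000j
  [-5]  conj(Y_{7,-5})(Ω₁) = 0.00099 - 0.00119j ; Y_{7,-5}(Ω₂) = 0.00031 - 0.00250j ; Δ = -0.00000 - 0.00000j
  [-4]  conj(Y_{7,-4})(Ω₁) = -0.01035 - 0.00641j ; Y_{7,-4}(Ω₂) = -0.00382 - 0.01738j ; Δ = -0.00007 + 0.00020j
  [-3]  conj(Y_{7,-3})(Ω₁) = -0.02762 + 0.06260j ; Y_{7,-3}(Ω₂) = -0.04724 - 0.07620j ; Δ = 0.00607 - 0.00085j
  [-2]  conj(Y_{7,-2})(Ω₁) = 0.25453 + 0.07237j ; Y_{7,-2}(Ω₂) = -0.24101 - 0.19378j ; Δ = -0.04732 - 0.06676j
  [-1]  conj(Y_{7,-1})(Ω₁) = 0.08547 - 0.61311j ; Y_{7,-1}(Ω₂) = -0.59892 - 0.21091j ; Δ = -0.18050 + 0.34918j
  [+0]  conj(Y_{7,0})(Ω₁) = -0.52681 + 0.00000j ; Y_{7,0}(Ω₂) = -0.42342 + 0.00000j ; Δ = 0.22306 + 0.00000j
  [+1]  conj(Y_{7,1})(Ω₁) = -0.08547 - 0.61311j ; Y_{7,1}(Ω₂) = 0.59892 - 0.21091j ; Δ = -0.18050 - 0.34918j
  [+2]  conj(Y_{7,2})(Ω₁) = 0.25453 - 0.07237j ; Y_{7,2}(Ω₂) = -0.24101 + 0.19378j ; Δ = -0.04732 + 0.06676j
  [+3]  conj(Y_{7,3})(Ω₁) = 0.02762 + 0.06260j ; Y_{7,3}(Ω₂) = 0.04724 - 0.07620j ; Δ = 0.00607 + 0.00085j
  [+4]  conj(Y_{7,4})(Ω₁) = -0.01035 + 0.00641j ; Y_{7,4}(Ω₂) = -0.00382 + 0.01738j ; Δ = -0.00007 - 0.00020j
  [+5]  conj(Y_{7,5})(Ω₁) = -0.00099 - 0.00119j ; Y_{7,5}(Ω₂) = -0.00031 - 0.00250j ; Δ = -0.00000 + 0.00000j
  [+6]  conj(Y_{7,6})(Ω₁) = 0.00009 - 0.00010j ; Y_{7,6}(Ω₂) = 0.00011 + 0.00023j ; Δ = 0.00000 + 0.00000j
  [+7]  conj(Y_{7,7})(Ω₁) = 0.00001 + 0.00000j ; Y_{7,7}(Ω₂) = -0.00001 - 0.00001j ; Δ = -0.00000 - 0.00000j
Accumulated sum -0.22058 - 0.00000j; after 4π/(2l+1) scaling, -0.18480 - 0.00000j ⇒ P_7 = -0.184795

-0.184795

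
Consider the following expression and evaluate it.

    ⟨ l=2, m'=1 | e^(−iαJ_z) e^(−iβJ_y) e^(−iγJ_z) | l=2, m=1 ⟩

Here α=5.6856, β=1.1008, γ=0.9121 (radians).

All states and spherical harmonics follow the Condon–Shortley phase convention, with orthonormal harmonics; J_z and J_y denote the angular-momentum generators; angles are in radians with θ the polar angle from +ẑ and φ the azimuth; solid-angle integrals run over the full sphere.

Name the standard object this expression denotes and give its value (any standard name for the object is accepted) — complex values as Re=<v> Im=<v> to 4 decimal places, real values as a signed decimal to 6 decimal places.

Wigner D-matrix element, Re=-0.0651 Im=0.0212

This is a Wigner D-matrix element — the rotation-matrix element ⟨l m'| R(α,β,γ) |l m⟩ in the angular-momentum basis.
Split into d^2_{1,1}(β=1.1008) × two z-phases.
c=cos(1.100800/2)=0.852315, s=sin(1.100800/2)=0.523028; N=√[6·1·6·1]=6.000000
Admissible k: 0..1 (factorial args all ≥0)
  k=0: (−1)^0·6.0000/(6)·0.8523^4·0.5230^0 = +0.527717
  k=1: (−1)^1·6.0000/(2)·0.8523^2·0.5230^2 = -0.596173
d^2_{1,1}(1.1008) = +0.527717 -0.596173 = -0.068455
D = (+0.826697+0.562648i)·(-0.068455)·(+0.612086-0.790791i) = -0.065098+0.021177i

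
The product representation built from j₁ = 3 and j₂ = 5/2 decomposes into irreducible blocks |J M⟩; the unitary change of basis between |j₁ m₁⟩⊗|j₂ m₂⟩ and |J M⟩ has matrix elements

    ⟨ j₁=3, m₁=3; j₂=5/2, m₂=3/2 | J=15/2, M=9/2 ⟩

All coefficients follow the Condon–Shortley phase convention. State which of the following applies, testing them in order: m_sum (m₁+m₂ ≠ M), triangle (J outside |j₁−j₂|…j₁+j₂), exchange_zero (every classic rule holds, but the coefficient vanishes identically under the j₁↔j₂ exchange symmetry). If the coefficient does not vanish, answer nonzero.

m-sum: m₁+m₂ = 3+3/2 = 9/2, M = 9/2  ✓
triangle: need |j₁−j₂| ≤ J ≤ j₁+j₂, i.e. J ∈ [1/2, 11/2]; J = 15/2 is outside ✗ ⇒ coefficient is 0

triangle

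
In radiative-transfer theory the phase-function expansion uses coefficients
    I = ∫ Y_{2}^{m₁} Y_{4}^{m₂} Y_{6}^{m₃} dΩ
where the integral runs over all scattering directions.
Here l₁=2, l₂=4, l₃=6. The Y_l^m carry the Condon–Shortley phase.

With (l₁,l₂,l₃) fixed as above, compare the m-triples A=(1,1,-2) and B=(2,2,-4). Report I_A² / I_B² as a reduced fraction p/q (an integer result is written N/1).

16/15

Same 2,4,6: normalisation and zero-m 3j drop out of the ratio.
A: Δ: 0! 4! 8! / 13! → 1/6435; sum: t=0:+1/4320 = 1/4320; 3j²(2 4 6; 1 1 -2) = Δ·Π!·Σ² = 224/6435  (sign +1)
B: Δ: 0! 4! 8! / 13! → 1/6435; sum: t=0:+1/34560 = 1/34560; 3j²(2 4 6; 2 2 -4) = Δ·Π!·Σ² = 14/429  (sign +1)
I_A²/I_B² = (224/6435)/(14/429) = 16/15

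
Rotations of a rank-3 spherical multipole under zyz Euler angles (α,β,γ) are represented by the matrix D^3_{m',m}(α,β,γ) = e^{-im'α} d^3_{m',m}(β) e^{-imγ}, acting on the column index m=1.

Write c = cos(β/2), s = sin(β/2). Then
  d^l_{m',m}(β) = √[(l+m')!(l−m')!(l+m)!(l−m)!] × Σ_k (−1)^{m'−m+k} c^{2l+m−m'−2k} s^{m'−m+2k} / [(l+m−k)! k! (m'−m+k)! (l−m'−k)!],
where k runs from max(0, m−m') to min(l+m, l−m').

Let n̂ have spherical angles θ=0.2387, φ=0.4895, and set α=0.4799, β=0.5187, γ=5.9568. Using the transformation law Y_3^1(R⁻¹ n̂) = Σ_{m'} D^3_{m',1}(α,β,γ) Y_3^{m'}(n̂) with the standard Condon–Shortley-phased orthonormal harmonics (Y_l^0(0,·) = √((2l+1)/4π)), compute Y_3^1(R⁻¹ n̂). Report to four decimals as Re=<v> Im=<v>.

Re=0.3069 Im=0.1011

Need the full column D^3_{m',1} for m'=−3..3 at α=0.4799, β=0.5187, γ=5.9568.
cos(β/2)=0.966557, sin(β/2)=0.256452
d^3_{-3,1}: single k=4 term ⇒ +0.015650;  D = -0.003037+0.015353i
d^3_{-2,1}: k∈[3..4] ⇒ +0.096324 -0.003390 = +0.092933;  D = +0.026094+0.089194i
d^3_{-1,1}: k∈[2..4] ⇒ +0.344409 -0.032327 +0.000284 = +0.312366;  D = +0.216215+0.225441i
d^3_{0,1}: k∈[1..3] ⇒ +0.749436 -0.158276 +0.003714 = +0.594874;  D = +0.563469+0.190729i
d^3_{1,1}: k∈[0..2] ⇒ +0.815388 -0.459212 +0.024246 = +0.380422;  D = +0.375948-0.058171i
d^3_{2,1}: k∈[0..1] ⇒ -0.684138 +0.096324 = -0.587815;  D = -0.473785+0.347928i
d^3_{3,1}: single k=0 term ⇒ +0.222315;  D = +0.098194-0.199454i
Y_3^{m'}(θ=0.2387,φ=0.4895) and Σ D·Y over m':
  (-0.0030+0.0154i)·(+0.0006-0.0055i)  (+0.0261+0.0892i)·(+0.0310-0.0461i)  (+0.2162+0.2254i)·(+0.2509-0.1337i)  (+0.5635+0.1907i)·(+0.6238+0.0000i)  (+0.3759-0.0582i)·(-0.2509-0.1337i)  (-0.4738+0.3479i)·(+0.0310+0.0461i)  (+0.0982-0.1995i)·(-0.0006-0.0055i)
Y_3^1(R⁻¹ n̂) = +0.306943+0.101095i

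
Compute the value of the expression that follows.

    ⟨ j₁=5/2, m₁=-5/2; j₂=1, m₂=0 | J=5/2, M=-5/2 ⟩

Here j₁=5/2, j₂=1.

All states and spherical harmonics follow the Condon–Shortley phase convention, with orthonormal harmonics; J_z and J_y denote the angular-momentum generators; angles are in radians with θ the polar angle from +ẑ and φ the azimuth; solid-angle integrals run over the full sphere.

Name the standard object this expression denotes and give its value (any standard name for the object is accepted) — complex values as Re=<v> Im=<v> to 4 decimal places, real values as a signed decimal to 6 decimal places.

This is a Clebsch–Gordan (vector-coupling) coefficient.
√[6·1!4!1!/7! · 0!5!1!1!0!5!] = √(2880/7)
  +(−1)^1/∏(1,0,4,0,0,1)! = -1/24  (running -1/24)
⟨..|..⟩ = √(2880/7)·(-1/24) = -0.845154

Clebsch–Gordan coefficient, −√(5/7) ≈ -0.845154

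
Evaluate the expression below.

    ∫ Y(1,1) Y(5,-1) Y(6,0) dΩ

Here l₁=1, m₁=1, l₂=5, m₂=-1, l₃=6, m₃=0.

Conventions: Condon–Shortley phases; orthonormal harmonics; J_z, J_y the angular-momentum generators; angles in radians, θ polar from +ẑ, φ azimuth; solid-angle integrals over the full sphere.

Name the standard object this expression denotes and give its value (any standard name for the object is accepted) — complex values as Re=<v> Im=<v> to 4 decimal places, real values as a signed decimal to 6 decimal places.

Gaunt coefficient, +0.158246

This is a Gaunt coefficient — the integral of a triple product of spherical harmonics over the sphere.
m-sum 0 ✓  L=12 even ✓  4≤6≤6 ✓
Π(2lᵢ+1) = 3×11×13 = 429
triangle coeff Δ(1,5,6) = 1/858
Σ_t [0,0]: t=0:+1/14400 = 1/14400
(3j)²=6/143 [(1 5 6; 0 0 0)], sign=+1
Σ_t [0,0]: t=0:+1/34560 = 1/34560
(3j)²=5/286 [(1 5 6; 1 -1 0)], sign=+1
⇒ 4πI² = 45/143
I = (+1)√(45/143/(4π)) = 0.15824621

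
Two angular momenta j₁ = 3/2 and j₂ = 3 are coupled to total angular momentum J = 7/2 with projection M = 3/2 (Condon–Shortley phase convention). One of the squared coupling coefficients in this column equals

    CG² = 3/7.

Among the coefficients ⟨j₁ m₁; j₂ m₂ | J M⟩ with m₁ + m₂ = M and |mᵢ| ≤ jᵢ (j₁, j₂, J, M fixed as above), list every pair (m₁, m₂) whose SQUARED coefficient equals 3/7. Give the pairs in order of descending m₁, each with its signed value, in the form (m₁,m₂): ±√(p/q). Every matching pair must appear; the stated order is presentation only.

(-1/2,2): −√(3/7)

Admissible pairs with m₁+m₂ = M = 3/2: (-3/2,3), (-1/2,2), (1/2,1), (3/2,0)
  (m₁,m₂)=(3/2,0): CG² = 10/21, CG = +√(10/21)
  (m₁,m₂)=(1/2,1): CG² = 0/1, CG = 0
  (m₁,m₂)=(-1/2,2): CG² = 3/7, CG = −√(3/7)   ← matches the target
  (m₁,m₂)=(-3/2,3): CG² = 2/21, CG = −√(2/21)
Pairs with CG² = 3/7: (-1/2,2): −√(3/7)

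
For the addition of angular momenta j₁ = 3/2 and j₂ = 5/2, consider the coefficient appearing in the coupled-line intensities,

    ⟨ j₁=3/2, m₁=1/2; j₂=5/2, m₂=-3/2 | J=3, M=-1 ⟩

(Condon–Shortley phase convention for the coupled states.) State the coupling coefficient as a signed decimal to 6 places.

j₁+j₂−J=1  J+j₁−j₂=2  J−j₁+j₂=4  j₁+j₂+J+1=8
(j₁±m₁, j₂±m₂, J±M) = (2,1,1,4,2,4)
P² = 96/5
sum k=0..1:
  [0] +1/6 = 1/6
  [1] −1/48 = -1/48
S = 7/48
C² = P²·S² = 49/120 ; C = +0.639010

+0.639010  (= +√(49/120))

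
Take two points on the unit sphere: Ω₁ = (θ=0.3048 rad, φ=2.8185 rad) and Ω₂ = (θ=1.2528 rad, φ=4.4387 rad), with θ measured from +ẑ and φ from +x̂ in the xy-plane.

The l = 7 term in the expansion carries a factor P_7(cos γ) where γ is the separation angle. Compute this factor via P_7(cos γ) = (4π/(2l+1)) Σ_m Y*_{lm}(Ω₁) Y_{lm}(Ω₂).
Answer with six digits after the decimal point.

Term-by-term m-sum for l=7 (normalisation 4π/15 = 0.837758):
  m=-7: Y*=(0.000070, 0.000084)  Y=(0.328287, 0.117987)  product (0.000013, 0.000036)
  m=-6: Y*=(-0.000469, -0.001217)  Y=(0.030624, -0.428557)  product (-0.000536, 0.000164)
  m=-5: Y*=(0.000432, 0.009663)  Y=(-0.075281, 0.015445)  product (-0.000182, -0.000721)
  m=-4: Y*=(0.013778, -0.048202)  Y=(-0.148006, -0.287062)  product (-0.015876, 0.003179)
  m=-3: Y*=(-0.103805, 0.151238)  Y=(-0.144713, 0.134741)  product (-0.005356, -0.035873)
  m=-2: Y*=(0.357455, -0.269593)  Y=(-0.211549, -0.128940)  product (-0.110380, 0.010942)
  m=-1: Y*=(-0.567194, 0.189911)  Y=(-0.063424, 0.225922)  product (-0.006931, -0.140186)
  m=+0: Y*=(0.068479, -0.000000)  Y=(-0.222639, 0.000000)  product (-0.015246, 0.000000)
  m=+1: Y*=(0.567194, 0.189911)  Y=(0.063424, 0.225922)  product (-0.006931, 0.140186)
  m=+2: Y*=(0.357455, 0.269593)  Y=(-0.211549, 0.128940)  product (-0.110380, -0.010942)
  m=+3: Y*=(0.103805, 0.151238)  Y=(0.144713, 0.134741)  product (-0.005356, 0.035873)
  m=+4: Y*=(0.013778, 0.048202)  Y=(-0.148006, 0.287062)  product (-0.015876, -0.003179)
  m=+5: Y*=(-0.000432, 0.009663)  Y=(0.075281, 0.015445)  product (-0.000182, 0.000721)
  m=+6: Y*=(-0.000469, 0.001217)  Y=(0.030624, 0.428557)  product (-0.000536, -0.000164)
  m=+7: Y*=(-0.000070, 0.000084)  Y=(-0.328287, 0.117987)  product (0.000013, -0.000036)
Σ over m = (-0.293743, -0.000000); ×(4π/15) → (-0.246086, -0.000000). Real part: -0.246086

-0.246086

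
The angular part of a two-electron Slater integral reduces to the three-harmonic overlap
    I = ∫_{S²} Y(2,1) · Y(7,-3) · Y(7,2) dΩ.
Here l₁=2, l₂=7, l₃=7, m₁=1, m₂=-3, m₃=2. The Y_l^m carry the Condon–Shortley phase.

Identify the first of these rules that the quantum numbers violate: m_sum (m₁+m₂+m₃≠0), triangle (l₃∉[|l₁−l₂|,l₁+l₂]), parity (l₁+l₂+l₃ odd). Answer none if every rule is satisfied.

m₁+m₂+m₃ = 1 − 3 + 2 = 0  ✓
triangle: |2−7|=5 ≤ l₃=7 ≤ 2+7=9  ✓
parity: l₁+l₂+l₃ = 16 is even  ✓

none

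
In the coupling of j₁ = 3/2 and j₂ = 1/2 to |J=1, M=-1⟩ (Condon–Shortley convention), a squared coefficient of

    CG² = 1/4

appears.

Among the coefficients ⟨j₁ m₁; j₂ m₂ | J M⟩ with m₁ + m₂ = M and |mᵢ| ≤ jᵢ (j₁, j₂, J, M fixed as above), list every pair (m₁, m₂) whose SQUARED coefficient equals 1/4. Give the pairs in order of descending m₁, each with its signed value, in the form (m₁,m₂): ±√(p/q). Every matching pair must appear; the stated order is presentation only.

(-1/2,-1/2): +√(1/4)

Admissible pairs with m₁+m₂ = M = -1: (-3/2,1/2), (-1/2,-1/2)
  (m₁,m₂)=(-1/2,-1/2): CG² = 1/4, CG = +√(1/4)   ← matches the target
  (m₁,m₂)=(-3/2,1/2): CG² = 3/4, CG = −√(3/4)
Pairs with CG² = 1/4: (-1/2,-1/2): +√(1/4)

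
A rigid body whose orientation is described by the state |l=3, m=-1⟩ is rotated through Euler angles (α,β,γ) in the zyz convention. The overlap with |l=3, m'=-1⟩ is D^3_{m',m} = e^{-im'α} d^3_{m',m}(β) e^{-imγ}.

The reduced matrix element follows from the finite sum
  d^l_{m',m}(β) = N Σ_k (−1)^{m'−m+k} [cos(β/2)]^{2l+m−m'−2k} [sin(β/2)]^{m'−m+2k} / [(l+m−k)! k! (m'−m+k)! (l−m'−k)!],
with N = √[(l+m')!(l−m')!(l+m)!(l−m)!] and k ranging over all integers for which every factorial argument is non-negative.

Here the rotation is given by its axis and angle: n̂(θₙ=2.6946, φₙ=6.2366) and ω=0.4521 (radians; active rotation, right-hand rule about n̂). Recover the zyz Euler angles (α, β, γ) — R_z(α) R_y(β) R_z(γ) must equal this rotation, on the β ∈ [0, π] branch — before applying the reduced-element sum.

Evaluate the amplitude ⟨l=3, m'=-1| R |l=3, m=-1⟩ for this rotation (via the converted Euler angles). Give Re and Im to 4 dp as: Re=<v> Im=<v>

Axis–angle → zyz. n̂ = (sinθₙcosφₙ, sinθₙsinφₙ, cosθₙ) = (+0.431787, -0.020129, -0.901751), ω = 0.4521.
R = I cosω + sinω [n̂]ₓ + (1−cosω) n̂n̂ᵀ gives
  R = [+0.918263, +0.393062, -0.047912; -0.394808, +0.899572, -0.186805; -0.030325, +0.190452, +0.981228]
β = atan2(√(R₁₃²+R₂₃²), R₃₃) = 0.194067; α = atan2(R₂₃, R₁₃) mod 2π = 4.461317; γ = atan2(R₃₂, −R₃₁) mod 2π = 1.412895
First d^3_{-1,-1}(β=0.1941), then the phase factors e^{-i(-1)α} and e^{-i(-1)γ}:
c=cos(0.194067/2)=0.995296, s=sin(0.194067/2)=0.096881; N=√[2·24·2·24]=48.000000
The bounds max(0,m−m')=0 and min(l+m,l−m')=2 give 3 terms
  k=0: (−1)^0·48.0000/(48)·0.9953^6·0.0969^0 = +0.972105
  k=1: (−1)^1·48.0000/(6)·0.9953^4·0.0969^2 = -0.073685
  k=2: (−1)^2·48.0000/(8)·0.9953^2·0.0969^4 = +0.000524
d^3_{-1,-1}(0.1941) = +0.972105 -0.073685 +0.000524 = +0.898944
D = (-0.248442-0.968647i)·(+0.898944)·(+0.157246+0.987559i) = +0.824808-0.357481i

Re=0.8248 Im=-0.3575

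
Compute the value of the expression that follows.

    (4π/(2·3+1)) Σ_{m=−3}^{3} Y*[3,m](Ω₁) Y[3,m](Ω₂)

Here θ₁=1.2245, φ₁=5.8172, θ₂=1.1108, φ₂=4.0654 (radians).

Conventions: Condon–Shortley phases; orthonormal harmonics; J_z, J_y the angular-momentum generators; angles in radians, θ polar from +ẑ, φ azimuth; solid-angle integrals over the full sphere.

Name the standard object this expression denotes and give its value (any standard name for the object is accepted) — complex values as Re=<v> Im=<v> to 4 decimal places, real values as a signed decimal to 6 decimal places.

Legendre polynomial (addition theorem), +0.001571

This sum is the spherical-harmonic addition theorem: it equals the Legendre polynomial P_l(cos γ) of the angle γ between the two directions.
Summing Y*_{l m}(θ₁,φ₁)·Y_{l m}(θ₂,φ₂) over m ∈ [−3, 3]; prefactor 4π/(2·3+1) = 1.795196:
  [-3]  conj(Y_{3,-3})(Ω₁) = 0.05972 - 0.34207j ; Y_{3,-3}(Ω₂) = 0.27984 + 0.10859j ; Δ = 0.05386 - 0.08924j
  [-2]  conj(Y_{3,-2})(Ω₁) = 0.18300 - 0.24639j ; Y_{3,-2}(Ω₂) = -0.09956 - 0.35042j ; Δ = -0.10456 - 0.03960j
  [-1]  conj(Y_{3,-1})(Ω₁) = -0.11515 + 0.05791j ; Y_{3,-1}(Ω₂) = 0.00254 - 0.00337j ; Δ = -0.00010 + 0.00053j
  [+0]  conj(Y_{3,0})(Ω₁) = -0.30703 + 0.00000j ; Y_{3,0}(Ω₂) = -0.33375 + 0.00000j ; Δ = 0.10247 + 0.00000j
  [+1]  conj(Y_{3,1})(Ω₁) = 0.11515 + 0.05791j ; Y_{3,1}(Ω₂) = -0.00254 - 0.00337j ; Δ = -0.00010 - 0.00053j
  [+2]  conj(Y_{3,2})(Ω₁) = 0.18300 + 0.24639j ; Y_{3,2}(Ω₂) = -0.09956 + 0.35042j ; Δ = -0.10456 + 0.03960j
  [+3]  conj(Y_{3,3})(Ω₁) = -0.05972 - 0.34207j ; Y_{3,3}(Ω₂) = -0.27984 + 0.10859j ; Δ = 0.05386 + 0.08924j
Total Σ_m = 0.00087 + 0.00000j. Multiply by 1.795196: 0.00157 + 0.00000j. P_3(cos γ) = 0.001571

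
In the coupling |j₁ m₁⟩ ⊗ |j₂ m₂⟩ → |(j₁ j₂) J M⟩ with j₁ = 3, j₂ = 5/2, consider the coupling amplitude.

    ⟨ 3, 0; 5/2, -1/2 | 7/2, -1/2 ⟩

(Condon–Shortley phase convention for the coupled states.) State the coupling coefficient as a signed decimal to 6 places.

triangle: 2!×4!×3!/10! = 288/3628800
(j±m)!: 3!×3!×2!×3!×3!×4! = 62208
prefactor² = (2J+1)×Δ×N² = 6912/175
  k=0: +1/(0!×2!×3!×2!×1!×1!) = 1/24
  k=1: −1/(1!×1!×2!×1!×2!×2!) = -1/8
  k=2: +1/(2!×0!×1!×0!×3!×3!) = 1/72
Σ = -5/72  ⇒  CG² = 6912/175×(-5/72)² = 4/21
CG = −√(4/21) = -0.436436

−√(4/21) = -0.436436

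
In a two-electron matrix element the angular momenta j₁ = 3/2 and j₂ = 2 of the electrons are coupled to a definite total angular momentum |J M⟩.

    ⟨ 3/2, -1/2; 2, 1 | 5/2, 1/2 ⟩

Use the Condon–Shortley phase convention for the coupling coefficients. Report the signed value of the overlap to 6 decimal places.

j₁+j₂−J=1  J+j₁−j₂=2  J−j₁+j₂=3  j₁+j₂+J+1=7
(j₁±m₁, j₂±m₂, J±M) = (1,2,3,1,3,2)
P² = 72/35
sum k=0..1:
  [0] +1/12 = 1/12
  [1] −1/2 = -1/2
S = -5/12
C² = P²·S² = 5/14 ; C = -0.597614

−√(5/14) ≈ -0.597614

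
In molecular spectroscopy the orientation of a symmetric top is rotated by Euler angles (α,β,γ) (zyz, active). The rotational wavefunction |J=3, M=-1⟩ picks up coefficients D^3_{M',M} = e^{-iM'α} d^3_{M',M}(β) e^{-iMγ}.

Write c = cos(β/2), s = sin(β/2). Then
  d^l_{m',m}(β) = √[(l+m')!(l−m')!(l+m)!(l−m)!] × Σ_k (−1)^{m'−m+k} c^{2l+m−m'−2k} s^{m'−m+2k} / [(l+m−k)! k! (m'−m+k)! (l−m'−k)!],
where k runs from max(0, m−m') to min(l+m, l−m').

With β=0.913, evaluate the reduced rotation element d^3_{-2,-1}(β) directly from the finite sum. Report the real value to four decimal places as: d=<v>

d^3_{-2,-1}(β=0.9130) via the finite sum:
With c≡cos(β/2)=0.897601 and s≡sin(β/2)=0.440809, N=[1·120·2·24]^{1/2}=75.894664
k: max(0,(-1)−(-2))=1 … min(3+(-1),3−(-2))=2
  k=1: (−1)^0·75.8947/(24)·0.8976^5·0.4408^1 = +0.812207
  k=2: (−1)^1·75.8947/(12)·0.8976^3·0.4408^3 = -0.391770
d^3_{-2,-1}(0.9130) = +0.812207 -0.391770 = +0.420437

d=0.4204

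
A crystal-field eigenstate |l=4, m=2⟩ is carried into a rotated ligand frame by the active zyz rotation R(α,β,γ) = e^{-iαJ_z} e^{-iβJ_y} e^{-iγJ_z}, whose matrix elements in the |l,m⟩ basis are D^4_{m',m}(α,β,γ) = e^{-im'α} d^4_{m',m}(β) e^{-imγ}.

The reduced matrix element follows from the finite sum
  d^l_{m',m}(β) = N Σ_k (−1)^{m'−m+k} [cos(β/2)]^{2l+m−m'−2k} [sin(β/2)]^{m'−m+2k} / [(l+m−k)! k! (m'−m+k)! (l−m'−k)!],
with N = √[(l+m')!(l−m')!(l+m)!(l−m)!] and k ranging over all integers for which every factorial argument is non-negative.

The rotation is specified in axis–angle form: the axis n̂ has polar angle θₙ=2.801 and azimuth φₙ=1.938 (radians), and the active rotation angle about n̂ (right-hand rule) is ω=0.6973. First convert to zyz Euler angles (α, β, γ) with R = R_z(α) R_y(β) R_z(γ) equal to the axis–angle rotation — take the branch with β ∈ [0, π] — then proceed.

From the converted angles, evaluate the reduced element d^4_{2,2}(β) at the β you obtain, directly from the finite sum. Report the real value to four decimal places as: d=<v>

Axis–angle → zyz. n̂ = (sinθₙcosφₙ, sinθₙsinφₙ, cosθₙ) = (-0.119925, +0.311777, -0.942557), ω = 0.6973.
R = I cosω + sinω [n̂]ₓ + (1−cosω) n̂n̂ᵀ gives
  R = [+0.769936, +0.596536, +0.226592; -0.613991, +0.789268, +0.008415; -0.173822, -0.145605, +0.973953]
β = atan2(√(R₁₃²+R₂₃²), R₃₃) = 0.228738; α = atan2(R₂₃, R₁₃) mod 2π = 0.037120; γ = atan2(R₃₂, −R₃₁) mod 2π = 5.585898
d^4_{2,2}(β=0.2287) via the finite sum:
Half-angle: c=0.993467, s=0.114120. N=√(720·2·720·2)=1440.000000
Admissible k: 0..2 (factorial args all ≥0)
  k=0: (−1)^0·1440.0000/(1440)·0.9935^8·0.1141^0 = +0.948915
  k=1: (−1)^1·1440.0000/(120)·0.9935^6·0.1141^2 = -0.150253
  k=2: (−1)^2·1440.0000/(96)·0.9935^4·0.1141^4 = +0.002478
d^4_{2,2}(0.2287) = +0.948915 -0.150253 +0.002478 = +0.801140

d=0.8011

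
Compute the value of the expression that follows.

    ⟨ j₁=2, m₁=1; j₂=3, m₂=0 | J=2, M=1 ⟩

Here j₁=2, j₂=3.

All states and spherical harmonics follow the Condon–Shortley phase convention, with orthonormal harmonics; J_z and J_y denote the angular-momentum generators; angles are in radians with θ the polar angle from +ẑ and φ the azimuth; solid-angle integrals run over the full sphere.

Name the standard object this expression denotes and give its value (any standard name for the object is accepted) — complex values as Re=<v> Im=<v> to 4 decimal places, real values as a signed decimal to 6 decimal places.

This is a Clebsch–Gordan (vector-coupling) coefficient.
√[5·3!1!3!/8! · 3!1!3!3!3!1!] = √(81/14)
  +(−1)^0/∏(0,3,1,3,0,0)! = 1/36  (running 1/36)
  +(−1)^1/∏(1,2,0,2,1,1)! = -1/4  (running -2/9)
⟨..|..⟩ = √(81/14)·(-2/9) = -0.534522

Clebsch–Gordan coefficient, −√(2/7) ≈ -0.534522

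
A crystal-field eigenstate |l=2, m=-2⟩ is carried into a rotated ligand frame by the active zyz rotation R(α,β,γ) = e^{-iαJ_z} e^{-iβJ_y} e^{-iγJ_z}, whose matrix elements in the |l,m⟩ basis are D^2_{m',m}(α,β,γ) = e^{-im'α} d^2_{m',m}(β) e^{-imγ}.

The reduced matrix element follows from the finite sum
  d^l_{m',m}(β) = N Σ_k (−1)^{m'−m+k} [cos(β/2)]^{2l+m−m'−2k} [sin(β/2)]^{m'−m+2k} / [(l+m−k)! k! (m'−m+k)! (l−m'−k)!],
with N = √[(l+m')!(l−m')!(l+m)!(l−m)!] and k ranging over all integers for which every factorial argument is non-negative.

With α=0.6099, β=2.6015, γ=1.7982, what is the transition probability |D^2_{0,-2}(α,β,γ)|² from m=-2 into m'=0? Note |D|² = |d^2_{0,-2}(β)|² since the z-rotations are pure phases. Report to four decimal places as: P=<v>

P=0.0262

Split into d^2_{0,-2}(β=2.6015) × two z-phases.
Half-angle: c=0.266776, s=0.963759. N=√(2·2·1·24)=9.797959
k: max(0,(-2)−(0))=0 … min(2+(-2),2−(0))=0
  k=0: (−1)^2·9.7980/(4)·0.2668^2·0.9638^2 = +0.161922
d^2_{0,-2}(2.6015) = +0.161922
|D^2_{0,-2}|² = |d^2_{0,-2}(β)|² = (+0.161922)² = 0.026219 (the z-rotation phases have unit modulus)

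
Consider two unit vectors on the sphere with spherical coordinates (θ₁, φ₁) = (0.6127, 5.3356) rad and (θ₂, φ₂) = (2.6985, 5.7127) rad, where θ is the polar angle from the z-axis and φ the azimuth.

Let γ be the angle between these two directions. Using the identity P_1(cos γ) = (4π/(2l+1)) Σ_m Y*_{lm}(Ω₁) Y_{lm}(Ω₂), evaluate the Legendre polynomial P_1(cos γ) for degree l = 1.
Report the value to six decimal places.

-0.509862

Addition theorem: P_1(cos γ) = (4π/3) Σ_m Y*_{lm}(Ω₁) Y_{lm}(Ω₂), m = −1…1:
  term(m=-1) = (0.027363, -0.010837)   from Y*(Ω₁)=(0.115962, -0.161335), Y(Ω₂)=(0.124668, 0.079994)
  term(m=+0) = (-0.176446, 0.000000)   from Y*(Ω₁)=(0.399725, -0.000000), Y(Ω₂)=(-0.441418, 0.000000)
  term(m=+1) = (0.027363, 0.010837)   from Y*(Ω₁)=(-0.115962, -0.161335), Y(Ω₂)=(-0.124668, 0.079994)
Accumulated sum (-0.121721, 0.000000); after 4π/(2l+1) scaling, (-0.509862, 0.000000) ⇒ P_1 = -0.509862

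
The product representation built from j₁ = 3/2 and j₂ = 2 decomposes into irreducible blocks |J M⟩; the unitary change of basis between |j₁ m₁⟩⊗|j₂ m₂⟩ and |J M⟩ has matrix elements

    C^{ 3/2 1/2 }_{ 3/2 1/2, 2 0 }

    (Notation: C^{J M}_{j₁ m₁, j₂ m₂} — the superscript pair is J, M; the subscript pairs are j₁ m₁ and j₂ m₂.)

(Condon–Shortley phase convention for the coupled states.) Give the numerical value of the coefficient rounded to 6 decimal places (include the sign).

-0.447214  (= −√(1/5))

j₁+j₂−J=2  J+j₁−j₂=1  J−j₁+j₂=2  j₁+j₂+J+1=6
(j₁±m₁, j₂±m₂, J±M) = (2,1,2,2,2,1)
P² = 16/45
sum k=0..1:
  [0] +1/4 = 1/4
  [1] −1/1 = -1
S = -3/4
C² = P²·S² = 1/5 ; C = -0.447214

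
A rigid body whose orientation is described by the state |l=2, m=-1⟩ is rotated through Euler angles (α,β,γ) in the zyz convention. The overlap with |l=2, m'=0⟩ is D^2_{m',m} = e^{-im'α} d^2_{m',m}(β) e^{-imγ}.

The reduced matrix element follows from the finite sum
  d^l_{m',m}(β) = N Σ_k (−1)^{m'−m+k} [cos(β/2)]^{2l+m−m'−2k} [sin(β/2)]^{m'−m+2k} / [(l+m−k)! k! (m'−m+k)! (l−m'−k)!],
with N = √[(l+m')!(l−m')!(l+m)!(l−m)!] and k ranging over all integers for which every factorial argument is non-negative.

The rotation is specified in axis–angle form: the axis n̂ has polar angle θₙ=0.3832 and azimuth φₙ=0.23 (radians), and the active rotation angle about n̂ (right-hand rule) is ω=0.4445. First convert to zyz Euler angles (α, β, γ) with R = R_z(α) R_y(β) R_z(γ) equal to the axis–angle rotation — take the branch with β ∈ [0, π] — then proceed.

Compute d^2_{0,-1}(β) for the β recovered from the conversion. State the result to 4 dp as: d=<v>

Axis–angle → zyz. n̂ = (sinθₙcosφₙ, sinθₙsinφₙ, cosθₙ) = (+0.364044, +0.085239, +0.927473), ω = 0.4445.
R = I cosω + sinω [n̂]ₓ + (1−cosω) n̂n̂ᵀ gives
  R = [+0.915704, -0.395804, +0.069463; +0.401835, +0.903532, -0.148859; -0.003843, +0.164224, +0.986416]
β = atan2(√(R₁₃²+R₂₃²), R₃₃) = 0.165017; α = atan2(R₂₃, R₁₃) mod 2π = 5.148992; γ = atan2(R₃₂, −R₃₁) mod 2π = 1.547399
d^2_{0,-1}(β=0.1650) via the finite sum:
c=cos(0.165017/2)=0.996598, s=sin(0.165017/2)=0.082415; N=√[2·2·1·6]=4.898979
The bounds max(0,m−m')=0 and min(l+m,l−m')=1 give 2 terms
  k=0: (−1)^1·4.8990/(2)·0.9966^3·0.0824^1 = -0.199821
  k=1: (−1)^2·4.8990/(2)·0.9966^1·0.0824^3 = +0.001367
d^2_{0,-1}(0.1650) = -0.199821 +0.001367 = -0.198454

d=-0.1985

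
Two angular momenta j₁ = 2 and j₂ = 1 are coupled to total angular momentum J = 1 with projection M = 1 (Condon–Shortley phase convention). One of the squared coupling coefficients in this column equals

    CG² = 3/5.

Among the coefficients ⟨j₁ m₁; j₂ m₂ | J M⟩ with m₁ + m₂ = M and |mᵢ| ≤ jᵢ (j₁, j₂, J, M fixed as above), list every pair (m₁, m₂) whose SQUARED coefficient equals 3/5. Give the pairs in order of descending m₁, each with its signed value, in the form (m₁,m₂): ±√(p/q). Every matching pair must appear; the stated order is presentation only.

Admissible pairs with m₁+m₂ = M = 1: (0,1), (1,0), (2,-1)
  (m₁,m₂)=(2,-1): CG² = 3/5, CG = +√(3/5)   ← matches the target
  (m₁,m₂)=(1,0): CG² = 3/10, CG = −√(3/10)
  (m₁,m₂)=(0,1): CG² = 1/10, CG = +√(1/10)
Pairs with CG² = 3/5: (2,-1): +√(3/5)

(2,-1): +√(3/5)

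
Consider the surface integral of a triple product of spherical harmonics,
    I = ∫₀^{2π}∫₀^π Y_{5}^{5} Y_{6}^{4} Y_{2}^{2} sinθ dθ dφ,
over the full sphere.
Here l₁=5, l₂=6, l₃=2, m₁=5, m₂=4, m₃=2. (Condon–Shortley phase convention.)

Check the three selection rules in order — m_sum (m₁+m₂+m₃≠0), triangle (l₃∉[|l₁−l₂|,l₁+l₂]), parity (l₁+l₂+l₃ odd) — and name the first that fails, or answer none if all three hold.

azimuthal sum: 5 + 4 + 2 = 11  ✗
1 ≤ 2 ≤ 11 (triangle on l)
L = 5 + 6 + 2 = 13 (odd)

m_sum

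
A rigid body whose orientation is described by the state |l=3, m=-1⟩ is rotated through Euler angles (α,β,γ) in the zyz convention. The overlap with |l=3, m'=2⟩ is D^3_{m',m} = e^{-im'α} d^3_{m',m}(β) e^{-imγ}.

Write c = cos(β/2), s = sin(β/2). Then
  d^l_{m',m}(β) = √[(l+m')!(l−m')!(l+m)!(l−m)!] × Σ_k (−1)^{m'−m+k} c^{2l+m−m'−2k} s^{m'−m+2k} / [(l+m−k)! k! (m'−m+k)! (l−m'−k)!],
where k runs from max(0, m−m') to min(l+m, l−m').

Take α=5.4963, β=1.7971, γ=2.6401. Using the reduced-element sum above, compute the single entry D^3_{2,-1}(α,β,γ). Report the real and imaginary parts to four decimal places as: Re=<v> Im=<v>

Re=0.0737 Im=0.1354

D^3_{2,-1}(5.4963,1.7971,2.6401) = e^{-i·2·5.4963}·d^3_{2,-1}(1.7971)·e^{-i·-1·2.6401}. Compute d first:
c=cos(1.797100/2)=0.622745, s=sin(1.797100/2)=0.782425; N=√[120·1·2·24]=75.894664
The bounds max(0,m−m')=0 and min(l+m,l−m')=1 give 2 terms
  k=0: (−1)^3·75.8947/(12)·0.6227^3·0.7824^3 = -0.731625
  k=1: (−1)^4·75.8947/(24)·0.6227^1·0.7824^5 = +0.577462
d^3_{2,-1}(1.7971) = -0.731625 +0.577462 = -0.154164
Phases: e^{-i·(2)·5.4963}=-0.002974+0.999996i, e^{-i·(-1)·2.6401}=-0.876866+0.480735i ⇒ D=+0.073709+0.135401i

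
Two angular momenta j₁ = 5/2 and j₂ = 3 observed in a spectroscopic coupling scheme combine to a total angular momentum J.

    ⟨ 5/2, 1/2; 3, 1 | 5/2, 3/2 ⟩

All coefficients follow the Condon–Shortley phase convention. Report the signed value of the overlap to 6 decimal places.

+0.169031

√[6·3!2!3!/9! · 3!2!4!2!4!1!] = √(576/35)
  +(−1)^1/∏(1,2,1,3,1,0)! = -1/12  (running -1/12)
  +(−1)^2/∏(2,1,0,2,2,1)! = 1/8  (running 1/24)
⟨..|..⟩ = √(576/35)·(1/24) = +0.169031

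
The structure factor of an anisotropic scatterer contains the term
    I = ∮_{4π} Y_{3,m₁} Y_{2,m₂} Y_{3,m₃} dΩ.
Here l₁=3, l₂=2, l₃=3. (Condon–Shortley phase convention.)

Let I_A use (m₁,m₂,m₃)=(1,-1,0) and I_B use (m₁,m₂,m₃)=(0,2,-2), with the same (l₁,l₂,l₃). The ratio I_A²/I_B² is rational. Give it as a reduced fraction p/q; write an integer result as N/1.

1/10

Same 3,2,3: normalisation and zero-m 3j drop out of the ratio.
A: Δ: 2! 4! 2! / 9! → 1/3780; sum: t=0:+1/8 t=1:−1/12 = 1/24; 3j²(3 2 3; 1 -1 0) = Δ·Π!·Σ² = 1/210  (sign -1)
B: Δ: 2! 4! 2! / 9! → 1/3780; sum: t=2:+1/24 = 1/24; 3j²(3 2 3; 0 2 -2) = Δ·Π!·Σ² = 1/21  (sign -1)
I_A²/I_B² = (1/210)/(1/21) = 1/10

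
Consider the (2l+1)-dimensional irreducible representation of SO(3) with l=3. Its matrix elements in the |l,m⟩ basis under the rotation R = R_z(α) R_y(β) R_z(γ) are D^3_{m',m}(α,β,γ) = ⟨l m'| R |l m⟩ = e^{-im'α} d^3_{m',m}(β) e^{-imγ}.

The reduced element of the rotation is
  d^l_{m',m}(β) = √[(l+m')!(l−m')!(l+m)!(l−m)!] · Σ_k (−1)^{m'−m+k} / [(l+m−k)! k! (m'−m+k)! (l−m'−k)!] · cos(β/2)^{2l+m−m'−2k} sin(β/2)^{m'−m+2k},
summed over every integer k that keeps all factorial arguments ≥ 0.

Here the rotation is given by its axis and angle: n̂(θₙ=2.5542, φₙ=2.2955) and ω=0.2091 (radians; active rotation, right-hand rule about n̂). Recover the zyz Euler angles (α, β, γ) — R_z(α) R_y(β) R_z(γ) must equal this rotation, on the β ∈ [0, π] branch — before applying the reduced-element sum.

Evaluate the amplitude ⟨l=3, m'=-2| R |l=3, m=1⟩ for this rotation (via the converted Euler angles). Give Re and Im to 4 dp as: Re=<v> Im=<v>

Re=-0.0006 Im=0.0011

Axis–angle → zyz. n̂ = (sinθₙcosφₙ, sinθₙsinφₙ, cosθₙ) = (-0.367382, +0.414922, -0.832388), ω = 0.2091.
R = I cosω + sinω [n̂]ₓ + (1−cosω) n̂n̂ᵀ gives
  R = [+0.981158, +0.169467, +0.092790; -0.176107, +0.981968, +0.068738; -0.079468, -0.083784, +0.993310]
β = atan2(√(R₁₃²+R₂₃²), R₃₃) = 0.115735; α = atan2(R₂₃, R₁₃) mod 2π = 0.637580; γ = atan2(R₃₂, −R₃₁) mod 2π = 5.471358
D^3_{-2,1}(0.6376,0.1157,5.4714) = e^{-i·-2·0.6376}·d^3_{-2,1}(0.1157)·e^{-i·1·5.4714}. Compute d first:
With c≡cos(β/2)=0.998326 and s≡sin(β/2)=0.057835, N=[1·120·24·2]^{1/2}=75.894664
k∈{3,4} keeps every argument non-negative
  k=3: (−1)^0·75.8947/(12)·0.9983^3·0.0578^3 = +0.001217
  k=4: (−1)^1·75.8947/(24)·0.9983^1·0.0578^5 = -0.000002
d^3_{-2,1}(0.1157) = +0.001217 -0.000002 = +0.001215
Attach z-rotation phases: D = e^{-i(-2)(0.6376)}·(+0.001215)·e^{-i(1)(5.4714)} = -0.000600+0.001057i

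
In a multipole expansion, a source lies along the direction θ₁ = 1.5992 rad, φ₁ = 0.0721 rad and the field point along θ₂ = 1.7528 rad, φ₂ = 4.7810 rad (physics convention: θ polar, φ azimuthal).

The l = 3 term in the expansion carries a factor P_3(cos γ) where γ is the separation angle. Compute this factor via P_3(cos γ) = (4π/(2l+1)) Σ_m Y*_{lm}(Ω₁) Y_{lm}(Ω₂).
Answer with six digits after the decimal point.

-0.002566

Summing Y*_{l m}(θ₁,φ₁)·Y_{l m}(θ₂,φ₂) over m ∈ [−3, 3]; prefactor 4π/(2·3+1) = 1.795196:
  term(m=-3) = +0.001731-0.165382i   from Y*(Ω₁)=+0.407009+0.089435i, Y(Ω₂)=-0.081117-0.388512i
  term(m=-2) = -0.005189-0.000036i   from Y*(Ω₁)=-0.028700-0.004167i, Y(Ω₂)=+0.177238-0.024475i
  term(m=-1) = -0.000298+0.085513i   from Y*(Ω₁)=-0.320911-0.023178i, Y(Ω₂)=-0.018221-0.265152i
  term(m=+0) = +0.006083+0.000000i   from Y*(Ω₁)=+0.031752-0.000000i, Y(Ω₂)=+0.191571+0.000000i
  term(m=+1) = -0.000298-0.085513i   from Y*(Ω₁)=+0.320911-0.023178i, Y(Ω₂)=+0.018221-0.265152i
  term(m=+2) = -0.005189+0.000036i   from Y*(Ω₁)=-0.028700+0.004167i, Y(Ω₂)=+0.177238+0.024475i
  term(m=+3) = +0.001731+0.165382i   from Y*(Ω₁)=-0.407009+0.089435i, Y(Ω₂)=+0.081117-0.388512i
Accumulated sum -0.001429+0.000000i; after 4π/(2l+1) scaling, -0.002566+0.000000i ⇒ P_3 = -0.002566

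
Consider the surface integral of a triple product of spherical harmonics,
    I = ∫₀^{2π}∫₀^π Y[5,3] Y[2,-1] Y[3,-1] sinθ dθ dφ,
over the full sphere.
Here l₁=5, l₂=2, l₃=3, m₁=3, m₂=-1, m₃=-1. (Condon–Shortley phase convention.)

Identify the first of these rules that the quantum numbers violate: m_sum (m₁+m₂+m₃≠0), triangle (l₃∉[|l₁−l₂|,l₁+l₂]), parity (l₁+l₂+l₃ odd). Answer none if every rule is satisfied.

m_sum

Σmᵢ = 1  ✗
l₃∈[|l₁−l₂|,l₁+l₂]=[3,7], have l₃=3
Σlᵢ = 10 ⇒ even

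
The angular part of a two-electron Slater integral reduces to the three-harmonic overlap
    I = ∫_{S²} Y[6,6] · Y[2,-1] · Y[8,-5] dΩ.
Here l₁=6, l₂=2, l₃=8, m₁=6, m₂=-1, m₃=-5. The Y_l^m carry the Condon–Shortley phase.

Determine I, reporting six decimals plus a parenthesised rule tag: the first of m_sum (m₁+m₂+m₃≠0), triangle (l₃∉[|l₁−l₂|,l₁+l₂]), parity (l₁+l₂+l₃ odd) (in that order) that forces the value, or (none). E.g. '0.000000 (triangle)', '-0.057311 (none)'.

m-sum 0 ✓  L=16 even ✓  4≤8≤8 ✓
Π(2lᵢ+1) = 13×5×17 = 1105
triangle coeff Δ(6,2,8) = 1/30940
Σ_t [0,0]: t=0:+1/2073600 = 1/2073600
(3j)²=28/1105 [(6 2 8; 0 0 0)], sign=+1
Σ_t [0,0]: t=0:+1/2874009600 = 1/2874009600
(3j)²=1/2380 [(6 2 8; 6 -1 -5)], sign=-1
⇒ 4πI² = 1/85
I = (-1)√(1/85/(4π)) = -0.03059748
No selection rule forces the value: the integral is nonzero (none).

-0.030597 (none)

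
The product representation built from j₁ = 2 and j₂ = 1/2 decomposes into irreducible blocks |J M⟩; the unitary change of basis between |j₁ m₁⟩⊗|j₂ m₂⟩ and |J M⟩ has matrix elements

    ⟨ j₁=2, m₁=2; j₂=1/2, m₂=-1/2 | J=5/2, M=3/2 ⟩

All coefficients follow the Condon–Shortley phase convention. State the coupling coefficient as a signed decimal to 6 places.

j₁+j₂−J=0  J+j₁−j₂=4  J−j₁+j₂=1  j₁+j₂+J+1=6
(j₁±m₁, j₂±m₂, J±M) = (4,0,0,1,4,1)
P² = 576/5
sum k=0..0:
  [0] +1/24 = 1/24
S = 1/24
C² = P²·S² = 1/5 ; C = +0.447214

+0.447214  (= +√(1/5))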